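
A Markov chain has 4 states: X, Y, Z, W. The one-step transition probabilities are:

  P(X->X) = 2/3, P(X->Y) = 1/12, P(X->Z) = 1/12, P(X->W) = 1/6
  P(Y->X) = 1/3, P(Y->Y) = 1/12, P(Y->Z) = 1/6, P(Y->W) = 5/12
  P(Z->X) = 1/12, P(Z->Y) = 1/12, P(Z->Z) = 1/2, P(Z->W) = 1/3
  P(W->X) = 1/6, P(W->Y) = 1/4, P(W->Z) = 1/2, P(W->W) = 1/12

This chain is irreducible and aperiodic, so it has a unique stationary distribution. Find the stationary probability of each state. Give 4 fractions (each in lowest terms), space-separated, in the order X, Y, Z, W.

The stationary distribution satisfies pi = pi * P, i.e.:
  pi_X = 2/3*pi_X + 1/3*pi_Y + 1/12*pi_Z + 1/6*pi_W
  pi_Y = 1/12*pi_X + 1/12*pi_Y + 1/12*pi_Z + 1/4*pi_W
  pi_Z = 1/12*pi_X + 1/6*pi_Y + 1/2*pi_Z + 1/2*pi_W
  pi_W = 1/6*pi_X + 5/12*pi_Y + 1/3*pi_Z + 1/12*pi_W
with normalization: pi_X + pi_Y + pi_Z + pi_W = 1.

Using the first 3 balance equations plus normalization, the linear system A*pi = b is:
  [-1/3, 1/3, 1/12, 1/6] . pi = 0
  [1/12, -11/12, 1/12, 1/4] . pi = 0
  [1/12, 1/6, -1/2, 1/2] . pi = 0
  [1, 1, 1, 1] . pi = 1

Solving yields:
  pi_X = 148/463
  pi_Y = 113/926
  pi_Z = 151/463
  pi_W = 215/926

Verification (pi * P):
  148/463*2/3 + 113/926*1/3 + 151/463*1/12 + 215/926*1/6 = 148/463 = pi_X  (ok)
  148/463*1/12 + 113/926*1/12 + 151/463*1/12 + 215/926*1/4 = 113/926 = pi_Y  (ok)
  148/463*1/12 + 113/926*1/6 + 151/463*1/2 + 215/926*1/2 = 151/463 = pi_Z  (ok)
  148/463*1/6 + 113/926*5/12 + 151/463*1/3 + 215/926*1/12 = 215/926 = pi_W  (ok)

Answer: 148/463 113/926 151/463 215/926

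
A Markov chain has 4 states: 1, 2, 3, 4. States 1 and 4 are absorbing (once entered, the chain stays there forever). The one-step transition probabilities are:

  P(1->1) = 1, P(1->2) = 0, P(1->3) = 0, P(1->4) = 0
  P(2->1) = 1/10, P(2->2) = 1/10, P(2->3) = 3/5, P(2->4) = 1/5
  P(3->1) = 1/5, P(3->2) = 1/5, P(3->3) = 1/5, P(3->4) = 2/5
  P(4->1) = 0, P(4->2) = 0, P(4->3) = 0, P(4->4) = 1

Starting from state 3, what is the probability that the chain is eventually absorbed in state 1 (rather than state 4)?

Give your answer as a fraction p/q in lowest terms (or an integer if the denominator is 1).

Answer: 1/3

Derivation:
Let a_i = P(absorbed in 1 | start in state i).
Boundary conditions: a_1 = 1, a_4 = 0.
For each transient state i, a_i = sum_j P(i->j) * a_j:
  a_2 = 1/10*a_1 + 1/10*a_2 + 3/5*a_3 + 1/5*a_4
  a_3 = 1/5*a_1 + 1/5*a_2 + 1/5*a_3 + 2/5*a_4

Substituting a_1 = 1 and a_4 = 0, rearrange to (I - Q) a = r where r[i] = P(i -> 1):
  [9/10, -3/5] . (a_2, a_3) = 1/10
  [-1/5, 4/5] . (a_2, a_3) = 1/5

Solving yields:
  a_2 = 1/3
  a_3 = 1/3

Starting state is 3, so the absorption probability is a_3 = 1/3.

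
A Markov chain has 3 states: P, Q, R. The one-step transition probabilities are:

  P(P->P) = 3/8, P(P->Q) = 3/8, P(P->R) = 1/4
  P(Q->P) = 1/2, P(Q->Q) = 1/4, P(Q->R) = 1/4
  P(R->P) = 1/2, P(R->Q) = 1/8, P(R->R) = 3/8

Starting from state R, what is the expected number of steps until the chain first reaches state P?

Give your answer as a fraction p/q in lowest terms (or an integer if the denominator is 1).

Let h_i = expected steps to first reach P from state i.
Boundary: h_P = 0.
First-step equations for the other states:
  h_Q = 1 + 1/2*h_P + 1/4*h_Q + 1/4*h_R
  h_R = 1 + 1/2*h_P + 1/8*h_Q + 3/8*h_R

Substituting h_P = 0 and rearranging gives the linear system (I - Q) h = 1:
  [3/4, -1/4] . (h_Q, h_R) = 1
  [-1/8, 5/8] . (h_Q, h_R) = 1

Solving yields:
  h_Q = 2
  h_R = 2

Starting state is R, so the expected hitting time is h_R = 2.

Answer: 2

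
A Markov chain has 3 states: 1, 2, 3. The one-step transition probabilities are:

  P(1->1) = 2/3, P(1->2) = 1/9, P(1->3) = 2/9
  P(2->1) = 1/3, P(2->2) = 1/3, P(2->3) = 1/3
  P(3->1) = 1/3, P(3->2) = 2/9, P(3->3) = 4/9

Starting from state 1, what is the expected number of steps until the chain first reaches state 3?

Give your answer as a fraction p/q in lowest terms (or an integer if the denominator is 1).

Let h_i = expected steps to first reach 3 from state i.
Boundary: h_3 = 0.
First-step equations for the other states:
  h_1 = 1 + 2/3*h_1 + 1/9*h_2 + 2/9*h_3
  h_2 = 1 + 1/3*h_1 + 1/3*h_2 + 1/3*h_3

Substituting h_3 = 0 and rearranging gives the linear system (I - Q) h = 1:
  [1/3, -1/9] . (h_1, h_2) = 1
  [-1/3, 2/3] . (h_1, h_2) = 1

Solving yields:
  h_1 = 21/5
  h_2 = 18/5

Starting state is 1, so the expected hitting time is h_1 = 21/5.

Answer: 21/5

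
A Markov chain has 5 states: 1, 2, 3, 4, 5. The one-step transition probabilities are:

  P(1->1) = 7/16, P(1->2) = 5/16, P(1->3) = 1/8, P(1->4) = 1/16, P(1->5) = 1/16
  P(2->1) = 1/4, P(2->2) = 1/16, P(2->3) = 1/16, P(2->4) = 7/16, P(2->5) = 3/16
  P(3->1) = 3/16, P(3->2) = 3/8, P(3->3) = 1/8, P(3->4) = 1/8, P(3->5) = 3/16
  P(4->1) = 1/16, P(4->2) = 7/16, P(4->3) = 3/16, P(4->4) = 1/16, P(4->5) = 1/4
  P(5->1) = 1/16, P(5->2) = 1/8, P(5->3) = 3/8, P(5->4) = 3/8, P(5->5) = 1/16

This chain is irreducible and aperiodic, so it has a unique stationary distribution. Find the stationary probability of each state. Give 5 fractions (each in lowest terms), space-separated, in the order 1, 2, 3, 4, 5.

The stationary distribution satisfies pi = pi * P, i.e.:
  pi_1 = 7/16*pi_1 + 1/4*pi_2 + 3/16*pi_3 + 1/16*pi_4 + 1/16*pi_5
  pi_2 = 5/16*pi_1 + 1/16*pi_2 + 3/8*pi_3 + 7/16*pi_4 + 1/8*pi_5
  pi_3 = 1/8*pi_1 + 1/16*pi_2 + 1/8*pi_3 + 3/16*pi_4 + 3/8*pi_5
  pi_4 = 1/16*pi_1 + 7/16*pi_2 + 1/8*pi_3 + 1/16*pi_4 + 3/8*pi_5
  pi_5 = 1/16*pi_1 + 3/16*pi_2 + 3/16*pi_3 + 1/4*pi_4 + 1/16*pi_5
with normalization: pi_1 + pi_2 + pi_3 + pi_4 + pi_5 = 1.

Using the first 4 balance equations plus normalization, the linear system A*pi = b is:
  [-9/16, 1/4, 3/16, 1/16, 1/16] . pi = 0
  [5/16, -15/16, 3/8, 7/16, 1/8] . pi = 0
  [1/8, 1/16, -7/8, 3/16, 3/8] . pi = 0
  [1/16, 7/16, 1/8, -15/16, 3/8] . pi = 0
  [1, 1, 1, 1, 1] . pi = 1

Solving yields:
  pi_1 = 68/325
  pi_2 = 1167/4550
  pi_3 = 113/700
  pi_4 = 989/4550
  pi_5 = 283/1820

Verification (pi * P):
  68/325*7/16 + 1167/4550*1/4 + 113/700*3/16 + 989/4550*1/16 + 283/1820*1/16 = 68/325 = pi_1  (ok)
  68/325*5/16 + 1167/4550*1/16 + 113/700*3/8 + 989/4550*7/16 + 283/1820*1/8 = 1167/4550 = pi_2  (ok)
  68/325*1/8 + 1167/4550*1/16 + 113/700*1/8 + 989/4550*3/16 + 283/1820*3/8 = 113/700 = pi_3  (ok)
  68/325*1/16 + 1167/4550*7/16 + 113/700*1/8 + 989/4550*1/16 + 283/1820*3/8 = 989/4550 = pi_4  (ok)
  68/325*1/16 + 1167/4550*3/16 + 113/700*3/16 + 989/4550*1/4 + 283/1820*1/16 = 283/1820 = pi_5  (ok)

Answer: 68/325 1167/4550 113/700 989/4550 283/1820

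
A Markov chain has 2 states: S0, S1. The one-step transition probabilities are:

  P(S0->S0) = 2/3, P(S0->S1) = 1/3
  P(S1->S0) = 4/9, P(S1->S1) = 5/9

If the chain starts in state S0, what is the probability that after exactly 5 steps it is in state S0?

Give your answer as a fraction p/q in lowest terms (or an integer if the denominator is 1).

Computing P^5 by repeated multiplication:
P^1 =
  S0: [2/3, 1/3]
  S1: [4/9, 5/9]
P^2 =
  S0: [16/27, 11/27]
  S1: [44/81, 37/81]
P^3 =
  S0: [140/243, 103/243]
  S1: [412/729, 317/729]
P^4 =
  S0: [1252/2187, 935/2187]
  S1: [3740/6561, 2821/6561]
P^5 =
  S0: [11252/19683, 8431/19683]
  S1: [33724/59049, 25325/59049]

(P^5)[S0 -> S0] = 11252/19683

Answer: 11252/19683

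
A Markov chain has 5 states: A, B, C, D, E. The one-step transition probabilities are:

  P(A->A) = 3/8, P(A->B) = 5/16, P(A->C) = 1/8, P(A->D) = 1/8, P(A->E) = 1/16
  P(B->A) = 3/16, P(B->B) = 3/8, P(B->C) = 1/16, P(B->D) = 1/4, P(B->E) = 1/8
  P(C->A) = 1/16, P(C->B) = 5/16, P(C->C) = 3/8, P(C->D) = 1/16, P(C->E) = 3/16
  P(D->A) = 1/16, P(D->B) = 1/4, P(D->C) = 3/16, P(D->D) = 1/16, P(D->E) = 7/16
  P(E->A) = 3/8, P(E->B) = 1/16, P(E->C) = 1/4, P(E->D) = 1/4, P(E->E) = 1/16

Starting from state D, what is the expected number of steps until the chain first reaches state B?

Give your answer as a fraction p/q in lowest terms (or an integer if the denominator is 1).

Let h_i = expected steps to first reach B from state i.
Boundary: h_B = 0.
First-step equations for the other states:
  h_A = 1 + 3/8*h_A + 5/16*h_B + 1/8*h_C + 1/8*h_D + 1/16*h_E
  h_C = 1 + 1/16*h_A + 5/16*h_B + 3/8*h_C + 1/16*h_D + 3/16*h_E
  h_D = 1 + 1/16*h_A + 1/4*h_B + 3/16*h_C + 1/16*h_D + 7/16*h_E
  h_E = 1 + 3/8*h_A + 1/16*h_B + 1/4*h_C + 1/4*h_D + 1/16*h_E

Substituting h_B = 0 and rearranging gives the linear system (I - Q) h = 1:
  [5/8, -1/8, -1/8, -1/16] . (h_A, h_C, h_D, h_E) = 1
  [-1/16, 5/8, -1/16, -3/16] . (h_A, h_C, h_D, h_E) = 1
  [-1/16, -3/16, 15/16, -7/16] . (h_A, h_C, h_D, h_E) = 1
  [-3/8, -1/4, -1/4, 15/16] . (h_A, h_C, h_D, h_E) = 1

Solving yields:
  h_A = 24608/6685
  h_C = 25408/6685
  h_D = 5696/1337
  h_E = 31344/6685

Starting state is D, so the expected hitting time is h_D = 5696/1337.

Answer: 5696/1337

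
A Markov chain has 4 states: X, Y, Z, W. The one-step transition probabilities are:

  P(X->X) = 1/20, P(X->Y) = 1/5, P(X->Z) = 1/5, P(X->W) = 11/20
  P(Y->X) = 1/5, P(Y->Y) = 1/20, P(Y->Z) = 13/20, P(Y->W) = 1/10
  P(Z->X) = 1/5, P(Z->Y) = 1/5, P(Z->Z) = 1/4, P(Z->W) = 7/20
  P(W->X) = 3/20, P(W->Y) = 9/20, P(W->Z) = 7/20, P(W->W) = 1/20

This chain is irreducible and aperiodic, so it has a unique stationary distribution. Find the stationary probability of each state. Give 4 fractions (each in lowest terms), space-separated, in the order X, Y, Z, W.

Answer: 2351/14421 3293/14421 1722/4807 157/627

Derivation:
The stationary distribution satisfies pi = pi * P, i.e.:
  pi_X = 1/20*pi_X + 1/5*pi_Y + 1/5*pi_Z + 3/20*pi_W
  pi_Y = 1/5*pi_X + 1/20*pi_Y + 1/5*pi_Z + 9/20*pi_W
  pi_Z = 1/5*pi_X + 13/20*pi_Y + 1/4*pi_Z + 7/20*pi_W
  pi_W = 11/20*pi_X + 1/10*pi_Y + 7/20*pi_Z + 1/20*pi_W
with normalization: pi_X + pi_Y + pi_Z + pi_W = 1.

Using the first 3 balance equations plus normalization, the linear system A*pi = b is:
  [-19/20, 1/5, 1/5, 3/20] . pi = 0
  [1/5, -19/20, 1/5, 9/20] . pi = 0
  [1/5, 13/20, -3/4, 7/20] . pi = 0
  [1, 1, 1, 1] . pi = 1

Solving yields:
  pi_X = 2351/14421
  pi_Y = 3293/14421
  pi_Z = 1722/4807
  pi_W = 157/627

Verification (pi * P):
  2351/14421*1/20 + 3293/14421*1/5 + 1722/4807*1/5 + 157/627*3/20 = 2351/14421 = pi_X  (ok)
  2351/14421*1/5 + 3293/14421*1/20 + 1722/4807*1/5 + 157/627*9/20 = 3293/14421 = pi_Y  (ok)
  2351/14421*1/5 + 3293/14421*13/20 + 1722/4807*1/4 + 157/627*7/20 = 1722/4807 = pi_Z  (ok)
  2351/14421*11/20 + 3293/14421*1/10 + 1722/4807*7/20 + 157/627*1/20 = 157/627 = pi_W  (ok)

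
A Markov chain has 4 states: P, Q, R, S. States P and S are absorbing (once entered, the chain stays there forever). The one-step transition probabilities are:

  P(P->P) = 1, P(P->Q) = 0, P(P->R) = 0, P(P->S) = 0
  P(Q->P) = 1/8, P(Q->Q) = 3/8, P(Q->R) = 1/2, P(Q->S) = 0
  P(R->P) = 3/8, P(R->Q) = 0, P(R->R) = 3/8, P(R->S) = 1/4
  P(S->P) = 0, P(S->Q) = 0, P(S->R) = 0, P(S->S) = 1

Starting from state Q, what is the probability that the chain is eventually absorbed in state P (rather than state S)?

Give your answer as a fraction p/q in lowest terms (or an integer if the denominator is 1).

Answer: 17/25

Derivation:
Let a_i = P(absorbed in P | start in state i).
Boundary conditions: a_P = 1, a_S = 0.
For each transient state i, a_i = sum_j P(i->j) * a_j:
  a_Q = 1/8*a_P + 3/8*a_Q + 1/2*a_R + 0*a_S
  a_R = 3/8*a_P + 0*a_Q + 3/8*a_R + 1/4*a_S

Substituting a_P = 1 and a_S = 0, rearrange to (I - Q) a = r where r[i] = P(i -> P):
  [5/8, -1/2] . (a_Q, a_R) = 1/8
  [0, 5/8] . (a_Q, a_R) = 3/8

Solving yields:
  a_Q = 17/25
  a_R = 3/5

Starting state is Q, so the absorption probability is a_Q = 17/25.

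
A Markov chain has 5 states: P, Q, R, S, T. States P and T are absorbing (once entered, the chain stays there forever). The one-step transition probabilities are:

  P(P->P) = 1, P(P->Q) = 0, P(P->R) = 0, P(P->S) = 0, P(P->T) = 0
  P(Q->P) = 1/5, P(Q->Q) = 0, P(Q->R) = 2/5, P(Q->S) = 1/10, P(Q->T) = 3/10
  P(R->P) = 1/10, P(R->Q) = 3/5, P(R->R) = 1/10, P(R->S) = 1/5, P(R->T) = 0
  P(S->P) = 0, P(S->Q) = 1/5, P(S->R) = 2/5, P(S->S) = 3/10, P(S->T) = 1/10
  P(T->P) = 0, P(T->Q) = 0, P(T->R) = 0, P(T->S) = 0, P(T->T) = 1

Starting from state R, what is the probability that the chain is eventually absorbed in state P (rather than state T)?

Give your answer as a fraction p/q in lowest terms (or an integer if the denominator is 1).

Let a_i = P(absorbed in P | start in state i).
Boundary conditions: a_P = 1, a_T = 0.
For each transient state i, a_i = sum_j P(i->j) * a_j:
  a_Q = 1/5*a_P + 0*a_Q + 2/5*a_R + 1/10*a_S + 3/10*a_T
  a_R = 1/10*a_P + 3/5*a_Q + 1/10*a_R + 1/5*a_S + 0*a_T
  a_S = 0*a_P + 1/5*a_Q + 2/5*a_R + 3/10*a_S + 1/10*a_T

Substituting a_P = 1 and a_T = 0, rearrange to (I - Q) a = r where r[i] = P(i -> P):
  [1, -2/5, -1/10] . (a_Q, a_R, a_S) = 1/5
  [-3/5, 9/10, -1/5] . (a_Q, a_R, a_S) = 1/10
  [-1/5, -2/5, 7/10] . (a_Q, a_R, a_S) = 0

Solving yields:
  a_Q = 71/162
  a_R = 40/81
  a_S = 11/27

Starting state is R, so the absorption probability is a_R = 40/81.

Answer: 40/81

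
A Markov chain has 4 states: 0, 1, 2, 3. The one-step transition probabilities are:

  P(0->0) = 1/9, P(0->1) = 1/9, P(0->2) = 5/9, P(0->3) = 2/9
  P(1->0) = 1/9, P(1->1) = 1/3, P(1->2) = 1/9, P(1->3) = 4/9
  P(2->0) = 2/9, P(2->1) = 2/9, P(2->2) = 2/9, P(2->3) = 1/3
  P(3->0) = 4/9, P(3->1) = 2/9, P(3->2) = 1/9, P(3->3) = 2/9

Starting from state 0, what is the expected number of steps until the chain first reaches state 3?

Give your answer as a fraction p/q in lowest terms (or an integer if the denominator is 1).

Let h_i = expected steps to first reach 3 from state i.
Boundary: h_3 = 0.
First-step equations for the other states:
  h_0 = 1 + 1/9*h_0 + 1/9*h_1 + 5/9*h_2 + 2/9*h_3
  h_1 = 1 + 1/9*h_0 + 1/3*h_1 + 1/9*h_2 + 4/9*h_3
  h_2 = 1 + 2/9*h_0 + 2/9*h_1 + 2/9*h_2 + 1/3*h_3

Substituting h_3 = 0 and rearranging gives the linear system (I - Q) h = 1:
  [8/9, -1/9, -5/9] . (h_0, h_1, h_2) = 1
  [-1/9, 2/3, -1/9] . (h_0, h_1, h_2) = 1
  [-2/9, -2/9, 7/9] . (h_0, h_1, h_2) = 1

Solving yields:
  h_0 = 792/241
  h_1 = 612/241
  h_2 = 711/241

Starting state is 0, so the expected hitting time is h_0 = 792/241.

Answer: 792/241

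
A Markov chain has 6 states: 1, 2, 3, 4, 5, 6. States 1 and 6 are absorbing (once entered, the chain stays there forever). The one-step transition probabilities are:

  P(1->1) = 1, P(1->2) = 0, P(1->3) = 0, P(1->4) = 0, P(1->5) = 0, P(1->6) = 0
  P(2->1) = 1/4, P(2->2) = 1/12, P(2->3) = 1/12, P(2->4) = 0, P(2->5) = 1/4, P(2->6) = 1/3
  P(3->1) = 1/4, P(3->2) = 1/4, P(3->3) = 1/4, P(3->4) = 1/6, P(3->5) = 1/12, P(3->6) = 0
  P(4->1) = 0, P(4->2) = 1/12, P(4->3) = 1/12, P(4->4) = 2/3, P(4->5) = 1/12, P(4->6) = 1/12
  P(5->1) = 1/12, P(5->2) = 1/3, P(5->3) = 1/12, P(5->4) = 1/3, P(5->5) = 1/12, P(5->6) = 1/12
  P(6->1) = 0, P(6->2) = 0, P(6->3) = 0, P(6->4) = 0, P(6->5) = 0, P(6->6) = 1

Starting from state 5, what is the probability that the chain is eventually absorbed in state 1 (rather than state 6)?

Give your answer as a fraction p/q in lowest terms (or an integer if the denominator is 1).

Let a_i = P(absorbed in 1 | start in state i).
Boundary conditions: a_1 = 1, a_6 = 0.
For each transient state i, a_i = sum_j P(i->j) * a_j:
  a_2 = 1/4*a_1 + 1/12*a_2 + 1/12*a_3 + 0*a_4 + 1/4*a_5 + 1/3*a_6
  a_3 = 1/4*a_1 + 1/4*a_2 + 1/4*a_3 + 1/6*a_4 + 1/12*a_5 + 0*a_6
  a_4 = 0*a_1 + 1/12*a_2 + 1/12*a_3 + 2/3*a_4 + 1/12*a_5 + 1/12*a_6
  a_5 = 1/12*a_1 + 1/3*a_2 + 1/12*a_3 + 1/3*a_4 + 1/12*a_5 + 1/12*a_6

Substituting a_1 = 1 and a_6 = 0, rearrange to (I - Q) a = r where r[i] = P(i -> 1):
  [11/12, -1/12, 0, -1/4] . (a_2, a_3, a_4, a_5) = 1/4
  [-1/4, 3/4, -1/6, -1/12] . (a_2, a_3, a_4, a_5) = 1/4
  [-1/12, -1/12, 1/3, -1/12] . (a_2, a_3, a_4, a_5) = 0
  [-1/3, -1/12, -1/3, 11/12] . (a_2, a_3, a_4, a_5) = 1/12

Solving yields:
  a_2 = 107/237
  a_3 = 293/474
  a_4 = 30/79
  a_5 = 71/158

Starting state is 5, so the absorption probability is a_5 = 71/158.

Answer: 71/158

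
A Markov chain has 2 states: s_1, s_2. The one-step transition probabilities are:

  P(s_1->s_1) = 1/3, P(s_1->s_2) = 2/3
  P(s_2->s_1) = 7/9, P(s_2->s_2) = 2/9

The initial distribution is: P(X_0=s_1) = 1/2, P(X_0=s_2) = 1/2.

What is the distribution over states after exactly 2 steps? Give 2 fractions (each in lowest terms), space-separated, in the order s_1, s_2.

Answer: 43/81 38/81

Derivation:
Propagating the distribution step by step (d_{t+1} = d_t * P):
d_0 = (s_1=1/2, s_2=1/2)
  d_1[s_1] = 1/2*1/3 + 1/2*7/9 = 5/9
  d_1[s_2] = 1/2*2/3 + 1/2*2/9 = 4/9
d_1 = (s_1=5/9, s_2=4/9)
  d_2[s_1] = 5/9*1/3 + 4/9*7/9 = 43/81
  d_2[s_2] = 5/9*2/3 + 4/9*2/9 = 38/81
d_2 = (s_1=43/81, s_2=38/81)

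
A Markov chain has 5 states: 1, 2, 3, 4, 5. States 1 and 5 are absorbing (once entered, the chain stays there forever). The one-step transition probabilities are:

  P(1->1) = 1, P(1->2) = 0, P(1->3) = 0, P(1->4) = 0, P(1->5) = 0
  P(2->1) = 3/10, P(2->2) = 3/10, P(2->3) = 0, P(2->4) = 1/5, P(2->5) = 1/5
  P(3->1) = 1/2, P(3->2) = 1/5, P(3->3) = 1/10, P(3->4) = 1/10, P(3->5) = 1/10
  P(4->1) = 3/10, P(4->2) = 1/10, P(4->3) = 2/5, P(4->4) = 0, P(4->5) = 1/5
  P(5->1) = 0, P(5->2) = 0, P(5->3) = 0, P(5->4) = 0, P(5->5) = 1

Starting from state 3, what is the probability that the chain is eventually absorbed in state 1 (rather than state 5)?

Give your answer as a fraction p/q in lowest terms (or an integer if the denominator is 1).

Let a_i = P(absorbed in 1 | start in state i).
Boundary conditions: a_1 = 1, a_5 = 0.
For each transient state i, a_i = sum_j P(i->j) * a_j:
  a_2 = 3/10*a_1 + 3/10*a_2 + 0*a_3 + 1/5*a_4 + 1/5*a_5
  a_3 = 1/2*a_1 + 1/5*a_2 + 1/10*a_3 + 1/10*a_4 + 1/10*a_5
  a_4 = 3/10*a_1 + 1/10*a_2 + 2/5*a_3 + 0*a_4 + 1/5*a_5

Substituting a_1 = 1 and a_5 = 0, rearrange to (I - Q) a = r where r[i] = P(i -> 1):
  [7/10, 0, -1/5] . (a_2, a_3, a_4) = 3/10
  [-1/5, 9/10, -1/10] . (a_2, a_3, a_4) = 1/2
  [-1/10, -2/5, 1] . (a_2, a_3, a_4) = 3/10

Solving yields:
  a_2 = 44/71
  a_3 = 109/142
  a_4 = 95/142

Starting state is 3, so the absorption probability is a_3 = 109/142.

Answer: 109/142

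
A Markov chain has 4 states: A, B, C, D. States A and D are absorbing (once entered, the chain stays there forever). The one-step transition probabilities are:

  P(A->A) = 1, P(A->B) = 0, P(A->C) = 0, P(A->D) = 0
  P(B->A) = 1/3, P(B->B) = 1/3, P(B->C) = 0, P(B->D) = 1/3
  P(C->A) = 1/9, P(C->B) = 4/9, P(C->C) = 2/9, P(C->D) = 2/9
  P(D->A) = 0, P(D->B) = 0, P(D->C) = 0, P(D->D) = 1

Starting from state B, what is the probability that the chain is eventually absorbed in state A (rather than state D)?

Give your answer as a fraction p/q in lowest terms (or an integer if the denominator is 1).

Let a_i = P(absorbed in A | start in state i).
Boundary conditions: a_A = 1, a_D = 0.
For each transient state i, a_i = sum_j P(i->j) * a_j:
  a_B = 1/3*a_A + 1/3*a_B + 0*a_C + 1/3*a_D
  a_C = 1/9*a_A + 4/9*a_B + 2/9*a_C + 2/9*a_D

Substituting a_A = 1 and a_D = 0, rearrange to (I - Q) a = r where r[i] = P(i -> A):
  [2/3, 0] . (a_B, a_C) = 1/3
  [-4/9, 7/9] . (a_B, a_C) = 1/9

Solving yields:
  a_B = 1/2
  a_C = 3/7

Starting state is B, so the absorption probability is a_B = 1/2.

Answer: 1/2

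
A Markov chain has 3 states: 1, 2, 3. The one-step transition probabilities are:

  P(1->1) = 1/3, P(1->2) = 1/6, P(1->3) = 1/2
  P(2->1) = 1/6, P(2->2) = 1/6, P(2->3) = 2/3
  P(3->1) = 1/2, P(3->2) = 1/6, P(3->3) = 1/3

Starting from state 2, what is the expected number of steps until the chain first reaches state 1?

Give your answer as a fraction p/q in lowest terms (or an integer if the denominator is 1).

Let h_i = expected steps to first reach 1 from state i.
Boundary: h_1 = 0.
First-step equations for the other states:
  h_2 = 1 + 1/6*h_1 + 1/6*h_2 + 2/3*h_3
  h_3 = 1 + 1/2*h_1 + 1/6*h_2 + 1/3*h_3

Substituting h_1 = 0 and rearranging gives the linear system (I - Q) h = 1:
  [5/6, -2/3] . (h_2, h_3) = 1
  [-1/6, 2/3] . (h_2, h_3) = 1

Solving yields:
  h_2 = 3
  h_3 = 9/4

Starting state is 2, so the expected hitting time is h_2 = 3.

Answer: 3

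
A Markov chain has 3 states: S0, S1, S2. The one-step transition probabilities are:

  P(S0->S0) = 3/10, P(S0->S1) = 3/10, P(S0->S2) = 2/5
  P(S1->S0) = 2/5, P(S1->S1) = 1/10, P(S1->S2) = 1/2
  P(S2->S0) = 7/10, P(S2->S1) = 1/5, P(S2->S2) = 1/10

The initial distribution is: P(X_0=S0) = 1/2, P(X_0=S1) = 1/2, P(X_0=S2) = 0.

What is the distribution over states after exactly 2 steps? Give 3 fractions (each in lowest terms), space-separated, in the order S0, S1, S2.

Propagating the distribution step by step (d_{t+1} = d_t * P):
d_0 = (S0=1/2, S1=1/2, S2=0)
  d_1[S0] = 1/2*3/10 + 1/2*2/5 + 0*7/10 = 7/20
  d_1[S1] = 1/2*3/10 + 1/2*1/10 + 0*1/5 = 1/5
  d_1[S2] = 1/2*2/5 + 1/2*1/2 + 0*1/10 = 9/20
d_1 = (S0=7/20, S1=1/5, S2=9/20)
  d_2[S0] = 7/20*3/10 + 1/5*2/5 + 9/20*7/10 = 1/2
  d_2[S1] = 7/20*3/10 + 1/5*1/10 + 9/20*1/5 = 43/200
  d_2[S2] = 7/20*2/5 + 1/5*1/2 + 9/20*1/10 = 57/200
d_2 = (S0=1/2, S1=43/200, S2=57/200)

Answer: 1/2 43/200 57/200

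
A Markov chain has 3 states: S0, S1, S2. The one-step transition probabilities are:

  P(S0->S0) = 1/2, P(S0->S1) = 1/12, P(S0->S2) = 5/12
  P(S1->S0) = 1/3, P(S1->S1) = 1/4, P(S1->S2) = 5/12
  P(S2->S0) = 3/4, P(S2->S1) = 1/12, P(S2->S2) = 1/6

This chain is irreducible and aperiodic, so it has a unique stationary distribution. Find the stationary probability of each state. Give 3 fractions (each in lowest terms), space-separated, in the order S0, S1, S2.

Answer: 17/30 1/10 1/3

Derivation:
The stationary distribution satisfies pi = pi * P, i.e.:
  pi_S0 = 1/2*pi_S0 + 1/3*pi_S1 + 3/4*pi_S2
  pi_S1 = 1/12*pi_S0 + 1/4*pi_S1 + 1/12*pi_S2
  pi_S2 = 5/12*pi_S0 + 5/12*pi_S1 + 1/6*pi_S2
with normalization: pi_S0 + pi_S1 + pi_S2 = 1.

Using the first 2 balance equations plus normalization, the linear system A*pi = b is:
  [-1/2, 1/3, 3/4] . pi = 0
  [1/12, -3/4, 1/12] . pi = 0
  [1, 1, 1] . pi = 1

Solving yields:
  pi_S0 = 17/30
  pi_S1 = 1/10
  pi_S2 = 1/3

Verification (pi * P):
  17/30*1/2 + 1/10*1/3 + 1/3*3/4 = 17/30 = pi_S0  (ok)
  17/30*1/12 + 1/10*1/4 + 1/3*1/12 = 1/10 = pi_S1  (ok)
  17/30*5/12 + 1/10*5/12 + 1/3*1/6 = 1/3 = pi_S2  (ok)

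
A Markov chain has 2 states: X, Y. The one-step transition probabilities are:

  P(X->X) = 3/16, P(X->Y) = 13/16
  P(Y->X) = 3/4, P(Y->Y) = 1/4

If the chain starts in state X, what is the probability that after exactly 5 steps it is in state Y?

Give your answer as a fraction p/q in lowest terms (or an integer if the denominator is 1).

Answer: 575965/1048576

Derivation:
Computing P^5 by repeated multiplication:
P^1 =
  X: [3/16, 13/16]
  Y: [3/4, 1/4]
P^2 =
  X: [165/256, 91/256]
  Y: [21/64, 43/64]
P^3 =
  X: [1587/4096, 2509/4096]
  Y: [579/1024, 445/1024]
P^4 =
  X: [34869/65536, 30667/65536]
  Y: [7077/16384, 9307/16384]
P^5 =
  X: [472611/1048576, 575965/1048576]
  Y: [132915/262144, 129229/262144]

(P^5)[X -> Y] = 575965/1048576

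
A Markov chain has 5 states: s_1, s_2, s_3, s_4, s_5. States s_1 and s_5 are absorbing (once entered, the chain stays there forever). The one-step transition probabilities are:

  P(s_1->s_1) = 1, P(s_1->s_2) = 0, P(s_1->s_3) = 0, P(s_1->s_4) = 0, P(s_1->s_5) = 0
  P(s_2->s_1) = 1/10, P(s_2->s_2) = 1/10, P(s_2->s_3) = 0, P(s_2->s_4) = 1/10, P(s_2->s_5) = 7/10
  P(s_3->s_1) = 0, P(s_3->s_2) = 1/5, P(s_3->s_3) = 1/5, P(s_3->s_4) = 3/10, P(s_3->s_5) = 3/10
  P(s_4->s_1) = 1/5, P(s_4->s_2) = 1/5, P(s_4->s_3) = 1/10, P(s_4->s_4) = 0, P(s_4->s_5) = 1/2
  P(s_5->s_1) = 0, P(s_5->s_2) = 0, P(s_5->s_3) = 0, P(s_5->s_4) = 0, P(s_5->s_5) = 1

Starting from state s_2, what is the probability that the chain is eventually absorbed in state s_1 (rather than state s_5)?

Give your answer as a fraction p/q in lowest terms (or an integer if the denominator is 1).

Let a_i = P(absorbed in s_1 | start in state i).
Boundary conditions: a_s_1 = 1, a_s_5 = 0.
For each transient state i, a_i = sum_j P(i->j) * a_j:
  a_s_2 = 1/10*a_s_1 + 1/10*a_s_2 + 0*a_s_3 + 1/10*a_s_4 + 7/10*a_s_5
  a_s_3 = 0*a_s_1 + 1/5*a_s_2 + 1/5*a_s_3 + 3/10*a_s_4 + 3/10*a_s_5
  a_s_4 = 1/5*a_s_1 + 1/5*a_s_2 + 1/10*a_s_3 + 0*a_s_4 + 1/2*a_s_5

Substituting a_s_1 = 1 and a_s_5 = 0, rearrange to (I - Q) a = r where r[i] = P(i -> s_1):
  [9/10, 0, -1/10] . (a_s_2, a_s_3, a_s_4) = 1/10
  [-1/5, 4/5, -3/10] . (a_s_2, a_s_3, a_s_4) = 0
  [-1/5, -1/10, 1] . (a_s_2, a_s_3, a_s_4) = 1/5

Solving yields:
  a_s_2 = 31/225
  a_s_3 = 28/225
  a_s_4 = 6/25

Starting state is s_2, so the absorption probability is a_s_2 = 31/225.

Answer: 31/225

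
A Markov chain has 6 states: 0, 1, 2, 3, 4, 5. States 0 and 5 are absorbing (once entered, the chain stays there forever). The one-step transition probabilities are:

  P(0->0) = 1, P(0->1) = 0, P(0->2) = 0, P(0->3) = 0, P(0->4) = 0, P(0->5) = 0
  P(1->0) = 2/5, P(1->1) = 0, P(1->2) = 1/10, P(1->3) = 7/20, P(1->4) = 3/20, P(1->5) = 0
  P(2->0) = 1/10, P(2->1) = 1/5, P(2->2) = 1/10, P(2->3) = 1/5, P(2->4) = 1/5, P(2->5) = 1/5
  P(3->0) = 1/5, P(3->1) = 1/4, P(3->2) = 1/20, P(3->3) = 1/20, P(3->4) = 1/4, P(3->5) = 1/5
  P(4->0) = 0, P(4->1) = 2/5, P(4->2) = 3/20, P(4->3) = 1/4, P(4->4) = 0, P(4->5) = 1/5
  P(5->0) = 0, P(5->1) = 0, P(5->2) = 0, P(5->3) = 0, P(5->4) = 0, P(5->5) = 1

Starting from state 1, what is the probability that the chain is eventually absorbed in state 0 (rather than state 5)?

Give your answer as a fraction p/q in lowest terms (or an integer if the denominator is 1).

Let a_i = P(absorbed in 0 | start in state i).
Boundary conditions: a_0 = 1, a_5 = 0.
For each transient state i, a_i = sum_j P(i->j) * a_j:
  a_1 = 2/5*a_0 + 0*a_1 + 1/10*a_2 + 7/20*a_3 + 3/20*a_4 + 0*a_5
  a_2 = 1/10*a_0 + 1/5*a_1 + 1/10*a_2 + 1/5*a_3 + 1/5*a_4 + 1/5*a_5
  a_3 = 1/5*a_0 + 1/4*a_1 + 1/20*a_2 + 1/20*a_3 + 1/4*a_4 + 1/5*a_5
  a_4 = 0*a_0 + 2/5*a_1 + 3/20*a_2 + 1/4*a_3 + 0*a_4 + 1/5*a_5

Substituting a_0 = 1 and a_5 = 0, rearrange to (I - Q) a = r where r[i] = P(i -> 0):
  [1, -1/10, -7/20, -3/20] . (a_1, a_2, a_3, a_4) = 2/5
  [-1/5, 9/10, -1/5, -1/5] . (a_1, a_2, a_3, a_4) = 1/10
  [-1/4, -1/20, 19/20, -1/4] . (a_1, a_2, a_3, a_4) = 1/5
  [-2/5, -3/20, -1/4, 1] . (a_1, a_2, a_3, a_4) = 0

Solving yields:
  a_1 = 31033/42927
  a_2 = 7279/14309
  a_3 = 24065/42927
  a_4 = 7235/14309

Starting state is 1, so the absorption probability is a_1 = 31033/42927.

Answer: 31033/42927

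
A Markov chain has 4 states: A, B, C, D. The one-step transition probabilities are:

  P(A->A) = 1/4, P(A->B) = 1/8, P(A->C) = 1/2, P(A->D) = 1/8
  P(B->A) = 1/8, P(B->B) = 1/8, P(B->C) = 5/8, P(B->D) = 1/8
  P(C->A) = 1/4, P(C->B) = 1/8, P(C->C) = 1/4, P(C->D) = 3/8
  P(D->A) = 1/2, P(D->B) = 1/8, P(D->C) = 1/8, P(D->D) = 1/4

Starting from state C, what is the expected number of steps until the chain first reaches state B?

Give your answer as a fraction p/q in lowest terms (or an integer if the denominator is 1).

Let h_i = expected steps to first reach B from state i.
Boundary: h_B = 0.
First-step equations for the other states:
  h_A = 1 + 1/4*h_A + 1/8*h_B + 1/2*h_C + 1/8*h_D
  h_C = 1 + 1/4*h_A + 1/8*h_B + 1/4*h_C + 3/8*h_D
  h_D = 1 + 1/2*h_A + 1/8*h_B + 1/8*h_C + 1/4*h_D

Substituting h_B = 0 and rearranging gives the linear system (I - Q) h = 1:
  [3/4, -1/2, -1/8] . (h_A, h_C, h_D) = 1
  [-1/4, 3/4, -3/8] . (h_A, h_C, h_D) = 1
  [-1/2, -1/8, 3/4] . (h_A, h_C, h_D) = 1

Solving yields:
  h_A = 8
  h_C = 8
  h_D = 8

Starting state is C, so the expected hitting time is h_C = 8.

Answer: 8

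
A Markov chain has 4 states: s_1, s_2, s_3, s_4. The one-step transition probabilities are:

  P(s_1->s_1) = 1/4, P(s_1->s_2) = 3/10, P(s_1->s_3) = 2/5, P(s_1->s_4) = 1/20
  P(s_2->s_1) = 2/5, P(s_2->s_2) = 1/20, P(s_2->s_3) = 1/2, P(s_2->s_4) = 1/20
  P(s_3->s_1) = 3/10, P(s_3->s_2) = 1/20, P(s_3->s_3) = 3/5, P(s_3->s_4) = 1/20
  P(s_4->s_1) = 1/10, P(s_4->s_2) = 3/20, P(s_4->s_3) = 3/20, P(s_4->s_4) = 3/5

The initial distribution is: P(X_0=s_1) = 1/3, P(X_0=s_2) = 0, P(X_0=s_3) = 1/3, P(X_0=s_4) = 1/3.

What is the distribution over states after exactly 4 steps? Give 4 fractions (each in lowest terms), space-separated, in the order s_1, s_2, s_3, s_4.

Answer: 129811/480000 62803/480000 18691/40000 31547/240000

Derivation:
Propagating the distribution step by step (d_{t+1} = d_t * P):
d_0 = (s_1=1/3, s_2=0, s_3=1/3, s_4=1/3)
  d_1[s_1] = 1/3*1/4 + 0*2/5 + 1/3*3/10 + 1/3*1/10 = 13/60
  d_1[s_2] = 1/3*3/10 + 0*1/20 + 1/3*1/20 + 1/3*3/20 = 1/6
  d_1[s_3] = 1/3*2/5 + 0*1/2 + 1/3*3/5 + 1/3*3/20 = 23/60
  d_1[s_4] = 1/3*1/20 + 0*1/20 + 1/3*1/20 + 1/3*3/5 = 7/30
d_1 = (s_1=13/60, s_2=1/6, s_3=23/60, s_4=7/30)
  d_2[s_1] = 13/60*1/4 + 1/6*2/5 + 23/60*3/10 + 7/30*1/10 = 311/1200
  d_2[s_2] = 13/60*3/10 + 1/6*1/20 + 23/60*1/20 + 7/30*3/20 = 51/400
  d_2[s_3] = 13/60*2/5 + 1/6*1/2 + 23/60*3/5 + 7/30*3/20 = 87/200
  d_2[s_4] = 13/60*1/20 + 1/6*1/20 + 23/60*1/20 + 7/30*3/5 = 107/600
d_2 = (s_1=311/1200, s_2=51/400, s_3=87/200, s_4=107/600)
  d_3[s_1] = 311/1200*1/4 + 51/400*2/5 + 87/200*3/10 + 107/600*1/10 = 2113/8000
  d_3[s_2] = 311/1200*3/10 + 51/400*1/20 + 87/200*1/20 + 107/600*3/20 = 1061/8000
  d_3[s_3] = 311/1200*2/5 + 51/400*1/2 + 87/200*3/5 + 107/600*3/20 = 2731/6000
  d_3[s_4] = 311/1200*1/20 + 51/400*1/20 + 87/200*1/20 + 107/600*3/5 = 1777/12000
d_3 = (s_1=2113/8000, s_2=1061/8000, s_3=2731/6000, s_4=1777/12000)
  d_4[s_1] = 2113/8000*1/4 + 1061/8000*2/5 + 2731/6000*3/10 + 1777/12000*1/10 = 129811/480000
  d_4[s_2] = 2113/8000*3/10 + 1061/8000*1/20 + 2731/6000*1/20 + 1777/12000*3/20 = 62803/480000
  d_4[s_3] = 2113/8000*2/5 + 1061/8000*1/2 + 2731/6000*3/5 + 1777/12000*3/20 = 18691/40000
  d_4[s_4] = 2113/8000*1/20 + 1061/8000*1/20 + 2731/6000*1/20 + 1777/12000*3/5 = 31547/240000
d_4 = (s_1=129811/480000, s_2=62803/480000, s_3=18691/40000, s_4=31547/240000)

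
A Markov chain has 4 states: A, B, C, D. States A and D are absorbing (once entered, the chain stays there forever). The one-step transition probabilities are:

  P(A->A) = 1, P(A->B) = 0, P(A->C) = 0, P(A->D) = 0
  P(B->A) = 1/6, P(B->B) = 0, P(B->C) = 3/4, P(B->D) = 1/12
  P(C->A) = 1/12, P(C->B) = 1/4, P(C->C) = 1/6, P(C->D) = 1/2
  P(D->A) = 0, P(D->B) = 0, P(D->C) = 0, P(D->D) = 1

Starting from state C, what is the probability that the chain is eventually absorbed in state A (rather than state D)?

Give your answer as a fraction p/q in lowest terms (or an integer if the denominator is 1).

Answer: 6/31

Derivation:
Let a_i = P(absorbed in A | start in state i).
Boundary conditions: a_A = 1, a_D = 0.
For each transient state i, a_i = sum_j P(i->j) * a_j:
  a_B = 1/6*a_A + 0*a_B + 3/4*a_C + 1/12*a_D
  a_C = 1/12*a_A + 1/4*a_B + 1/6*a_C + 1/2*a_D

Substituting a_A = 1 and a_D = 0, rearrange to (I - Q) a = r where r[i] = P(i -> A):
  [1, -3/4] . (a_B, a_C) = 1/6
  [-1/4, 5/6] . (a_B, a_C) = 1/12

Solving yields:
  a_B = 29/93
  a_C = 6/31

Starting state is C, so the absorption probability is a_C = 6/31.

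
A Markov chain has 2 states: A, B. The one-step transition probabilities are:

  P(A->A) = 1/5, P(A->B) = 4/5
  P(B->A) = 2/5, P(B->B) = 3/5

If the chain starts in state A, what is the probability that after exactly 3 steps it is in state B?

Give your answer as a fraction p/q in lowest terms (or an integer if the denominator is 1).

Answer: 84/125

Derivation:
Computing P^3 by repeated multiplication:
P^1 =
  A: [1/5, 4/5]
  B: [2/5, 3/5]
P^2 =
  A: [9/25, 16/25]
  B: [8/25, 17/25]
P^3 =
  A: [41/125, 84/125]
  B: [42/125, 83/125]

(P^3)[A -> B] = 84/125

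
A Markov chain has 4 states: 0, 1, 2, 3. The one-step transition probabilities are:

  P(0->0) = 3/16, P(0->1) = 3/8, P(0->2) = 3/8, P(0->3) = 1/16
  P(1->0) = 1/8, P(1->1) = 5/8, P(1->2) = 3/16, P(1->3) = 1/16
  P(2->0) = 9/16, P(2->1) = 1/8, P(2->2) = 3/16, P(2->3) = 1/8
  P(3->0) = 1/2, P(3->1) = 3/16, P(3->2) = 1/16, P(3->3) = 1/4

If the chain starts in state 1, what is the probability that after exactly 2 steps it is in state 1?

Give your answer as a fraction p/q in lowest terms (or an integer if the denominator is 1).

Computing P^2 by repeated multiplication:
P^1 =
  0: [3/16, 3/8, 3/8, 1/16]
  1: [1/8, 5/8, 3/16, 1/16]
  2: [9/16, 1/8, 3/16, 1/8]
  3: [1/2, 3/16, 1/16, 1/4]
P^2 =
  0: [83/256, 93/256, 55/256, 25/256]
  1: [61/256, 121/256, 13/64, 11/128]
  2: [37/128, 43/128, 71/256, 25/256]
  3: [71/256, 23/64, 1/4, 29/256]

(P^2)[1 -> 1] = 121/256

Answer: 121/256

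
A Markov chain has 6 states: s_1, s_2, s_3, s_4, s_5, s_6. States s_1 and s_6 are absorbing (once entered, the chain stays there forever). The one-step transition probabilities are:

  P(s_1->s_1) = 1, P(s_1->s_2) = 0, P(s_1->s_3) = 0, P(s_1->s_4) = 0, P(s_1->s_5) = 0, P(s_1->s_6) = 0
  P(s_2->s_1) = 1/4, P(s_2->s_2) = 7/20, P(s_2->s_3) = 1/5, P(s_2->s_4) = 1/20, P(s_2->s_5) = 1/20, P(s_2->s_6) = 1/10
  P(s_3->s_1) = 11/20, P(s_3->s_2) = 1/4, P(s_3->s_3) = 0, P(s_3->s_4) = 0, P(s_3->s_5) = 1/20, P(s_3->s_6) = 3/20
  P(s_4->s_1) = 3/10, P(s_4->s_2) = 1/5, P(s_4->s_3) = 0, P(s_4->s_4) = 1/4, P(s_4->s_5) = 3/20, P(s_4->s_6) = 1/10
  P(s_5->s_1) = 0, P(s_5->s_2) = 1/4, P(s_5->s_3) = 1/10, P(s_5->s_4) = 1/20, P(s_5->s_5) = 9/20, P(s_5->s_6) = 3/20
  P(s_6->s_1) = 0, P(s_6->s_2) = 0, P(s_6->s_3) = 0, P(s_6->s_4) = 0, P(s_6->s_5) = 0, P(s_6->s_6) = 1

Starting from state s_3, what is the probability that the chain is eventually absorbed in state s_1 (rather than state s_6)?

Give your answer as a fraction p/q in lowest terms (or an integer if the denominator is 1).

Answer: 26561/35242

Derivation:
Let a_i = P(absorbed in s_1 | start in state i).
Boundary conditions: a_s_1 = 1, a_s_6 = 0.
For each transient state i, a_i = sum_j P(i->j) * a_j:
  a_s_2 = 1/4*a_s_1 + 7/20*a_s_2 + 1/5*a_s_3 + 1/20*a_s_4 + 1/20*a_s_5 + 1/10*a_s_6
  a_s_3 = 11/20*a_s_1 + 1/4*a_s_2 + 0*a_s_3 + 0*a_s_4 + 1/20*a_s_5 + 3/20*a_s_6
  a_s_4 = 3/10*a_s_1 + 1/5*a_s_2 + 0*a_s_3 + 1/4*a_s_4 + 3/20*a_s_5 + 1/10*a_s_6
  a_s_5 = 0*a_s_1 + 1/4*a_s_2 + 1/10*a_s_3 + 1/20*a_s_4 + 9/20*a_s_5 + 3/20*a_s_6

Substituting a_s_1 = 1 and a_s_6 = 0, rearrange to (I - Q) a = r where r[i] = P(i -> s_1):
  [13/20, -1/5, -1/20, -1/20] . (a_s_2, a_s_3, a_s_4, a_s_5) = 1/4
  [-1/4, 1, 0, -1/20] . (a_s_2, a_s_3, a_s_4, a_s_5) = 11/20
  [-1/5, 0, 3/4, -3/20] . (a_s_2, a_s_3, a_s_4, a_s_5) = 3/10
  [-1/4, -1/10, -1/20, 11/20] . (a_s_2, a_s_3, a_s_4, a_s_5) = 0

Solving yields:
  a_s_2 = 12513/17621
  a_s_3 = 26561/35242
  a_s_4 = 12228/17621
  a_s_5 = 9214/17621

Starting state is s_3, so the absorption probability is a_s_3 = 26561/35242.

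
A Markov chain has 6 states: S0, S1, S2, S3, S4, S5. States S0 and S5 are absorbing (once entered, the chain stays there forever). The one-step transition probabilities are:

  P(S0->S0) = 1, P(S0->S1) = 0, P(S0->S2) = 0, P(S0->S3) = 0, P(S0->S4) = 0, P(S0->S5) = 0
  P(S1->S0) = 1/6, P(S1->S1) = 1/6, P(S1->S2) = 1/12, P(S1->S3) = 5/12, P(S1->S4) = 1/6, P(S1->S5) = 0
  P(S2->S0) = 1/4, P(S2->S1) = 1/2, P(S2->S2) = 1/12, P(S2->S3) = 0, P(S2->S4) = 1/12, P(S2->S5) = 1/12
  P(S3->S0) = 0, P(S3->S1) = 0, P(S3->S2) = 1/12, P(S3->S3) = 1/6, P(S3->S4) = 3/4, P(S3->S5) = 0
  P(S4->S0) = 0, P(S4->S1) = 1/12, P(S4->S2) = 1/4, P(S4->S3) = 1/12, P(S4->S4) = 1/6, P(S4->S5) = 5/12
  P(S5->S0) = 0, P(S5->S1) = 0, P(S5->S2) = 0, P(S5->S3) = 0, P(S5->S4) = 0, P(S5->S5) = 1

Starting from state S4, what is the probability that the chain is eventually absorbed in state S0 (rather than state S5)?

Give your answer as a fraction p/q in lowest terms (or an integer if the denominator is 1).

Answer: 1567/6942

Derivation:
Let a_i = P(absorbed in S0 | start in state i).
Boundary conditions: a_S0 = 1, a_S5 = 0.
For each transient state i, a_i = sum_j P(i->j) * a_j:
  a_S1 = 1/6*a_S0 + 1/6*a_S1 + 1/12*a_S2 + 5/12*a_S3 + 1/6*a_S4 + 0*a_S5
  a_S2 = 1/4*a_S0 + 1/2*a_S1 + 1/12*a_S2 + 0*a_S3 + 1/12*a_S4 + 1/12*a_S5
  a_S3 = 0*a_S0 + 0*a_S1 + 1/12*a_S2 + 1/6*a_S3 + 3/4*a_S4 + 0*a_S5
  a_S4 = 0*a_S0 + 1/12*a_S1 + 1/4*a_S2 + 1/12*a_S3 + 1/6*a_S4 + 5/12*a_S5

Substituting a_S0 = 1 and a_S5 = 0, rearrange to (I - Q) a = r where r[i] = P(i -> S0):
  [5/6, -1/12, -5/12, -1/6] . (a_S1, a_S2, a_S3, a_S4) = 1/6
  [-1/2, 11/12, 0, -1/12] . (a_S1, a_S2, a_S3, a_S4) = 1/4
  [0, -1/12, 5/6, -3/4] . (a_S1, a_S2, a_S3, a_S4) = 0
  [-1/12, -1/4, -1/12, 5/6] . (a_S1, a_S2, a_S3, a_S4) = 0

Solving yields:
  a_S1 = 1477/3471
  a_S2 = 3647/6942
  a_S3 = 1775/6942
  a_S4 = 1567/6942

Starting state is S4, so the absorption probability is a_S4 = 1567/6942.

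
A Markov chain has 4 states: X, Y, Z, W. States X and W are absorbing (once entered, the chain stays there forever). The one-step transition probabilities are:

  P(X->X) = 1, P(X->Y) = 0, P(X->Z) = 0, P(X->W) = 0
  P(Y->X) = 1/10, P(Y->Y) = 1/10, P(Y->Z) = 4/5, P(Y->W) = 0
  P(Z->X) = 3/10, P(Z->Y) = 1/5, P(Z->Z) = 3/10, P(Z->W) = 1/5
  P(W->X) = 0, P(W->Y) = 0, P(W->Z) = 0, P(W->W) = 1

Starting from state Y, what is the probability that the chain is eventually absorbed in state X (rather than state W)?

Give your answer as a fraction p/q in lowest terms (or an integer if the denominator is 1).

Answer: 31/47

Derivation:
Let a_i = P(absorbed in X | start in state i).
Boundary conditions: a_X = 1, a_W = 0.
For each transient state i, a_i = sum_j P(i->j) * a_j:
  a_Y = 1/10*a_X + 1/10*a_Y + 4/5*a_Z + 0*a_W
  a_Z = 3/10*a_X + 1/5*a_Y + 3/10*a_Z + 1/5*a_W

Substituting a_X = 1 and a_W = 0, rearrange to (I - Q) a = r where r[i] = P(i -> X):
  [9/10, -4/5] . (a_Y, a_Z) = 1/10
  [-1/5, 7/10] . (a_Y, a_Z) = 3/10

Solving yields:
  a_Y = 31/47
  a_Z = 29/47

Starting state is Y, so the absorption probability is a_Y = 31/47.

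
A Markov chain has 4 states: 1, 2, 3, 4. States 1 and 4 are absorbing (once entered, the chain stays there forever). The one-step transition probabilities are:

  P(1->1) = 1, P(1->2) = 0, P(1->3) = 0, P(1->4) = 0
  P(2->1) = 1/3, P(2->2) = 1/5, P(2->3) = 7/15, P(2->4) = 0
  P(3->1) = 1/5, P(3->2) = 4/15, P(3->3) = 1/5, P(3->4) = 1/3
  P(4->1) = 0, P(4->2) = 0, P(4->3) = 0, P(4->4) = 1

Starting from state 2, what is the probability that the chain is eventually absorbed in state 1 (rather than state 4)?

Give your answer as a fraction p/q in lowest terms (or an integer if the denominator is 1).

Answer: 81/116

Derivation:
Let a_i = P(absorbed in 1 | start in state i).
Boundary conditions: a_1 = 1, a_4 = 0.
For each transient state i, a_i = sum_j P(i->j) * a_j:
  a_2 = 1/3*a_1 + 1/5*a_2 + 7/15*a_3 + 0*a_4
  a_3 = 1/5*a_1 + 4/15*a_2 + 1/5*a_3 + 1/3*a_4

Substituting a_1 = 1 and a_4 = 0, rearrange to (I - Q) a = r where r[i] = P(i -> 1):
  [4/5, -7/15] . (a_2, a_3) = 1/3
  [-4/15, 4/5] . (a_2, a_3) = 1/5

Solving yields:
  a_2 = 81/116
  a_3 = 14/29

Starting state is 2, so the absorption probability is a_2 = 81/116.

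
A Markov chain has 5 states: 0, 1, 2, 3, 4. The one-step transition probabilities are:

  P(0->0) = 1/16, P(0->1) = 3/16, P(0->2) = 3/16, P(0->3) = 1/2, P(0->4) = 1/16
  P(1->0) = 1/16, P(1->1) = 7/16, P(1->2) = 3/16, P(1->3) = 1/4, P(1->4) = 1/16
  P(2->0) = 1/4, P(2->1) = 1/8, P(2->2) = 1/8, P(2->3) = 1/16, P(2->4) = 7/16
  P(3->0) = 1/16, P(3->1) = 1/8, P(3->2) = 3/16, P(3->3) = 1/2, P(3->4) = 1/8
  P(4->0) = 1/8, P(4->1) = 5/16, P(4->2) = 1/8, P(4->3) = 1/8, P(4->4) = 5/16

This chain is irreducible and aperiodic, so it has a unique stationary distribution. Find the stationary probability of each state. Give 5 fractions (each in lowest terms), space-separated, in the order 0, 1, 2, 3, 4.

Answer: 537/5095 248/1019 842/5095 301/1019 971/5095

Derivation:
The stationary distribution satisfies pi = pi * P, i.e.:
  pi_0 = 1/16*pi_0 + 1/16*pi_1 + 1/4*pi_2 + 1/16*pi_3 + 1/8*pi_4
  pi_1 = 3/16*pi_0 + 7/16*pi_1 + 1/8*pi_2 + 1/8*pi_3 + 5/16*pi_4
  pi_2 = 3/16*pi_0 + 3/16*pi_1 + 1/8*pi_2 + 3/16*pi_3 + 1/8*pi_4
  pi_3 = 1/2*pi_0 + 1/4*pi_1 + 1/16*pi_2 + 1/2*pi_3 + 1/8*pi_4
  pi_4 = 1/16*pi_0 + 1/16*pi_1 + 7/16*pi_2 + 1/8*pi_3 + 5/16*pi_4
with normalization: pi_0 + pi_1 + pi_2 + pi_3 + pi_4 = 1.

Using the first 4 balance equations plus normalization, the linear system A*pi = b is:
  [-15/16, 1/16, 1/4, 1/16, 1/8] . pi = 0
  [3/16, -9/16, 1/8, 1/8, 5/16] . pi = 0
  [3/16, 3/16, -7/8, 3/16, 1/8] . pi = 0
  [1/2, 1/4, 1/16, -1/2, 1/8] . pi = 0
  [1, 1, 1, 1, 1] . pi = 1

Solving yields:
  pi_0 = 537/5095
  pi_1 = 248/1019
  pi_2 = 842/5095
  pi_3 = 301/1019
  pi_4 = 971/5095

Verification (pi * P):
  537/5095*1/16 + 248/1019*1/16 + 842/5095*1/4 + 301/1019*1/16 + 971/5095*1/8 = 537/5095 = pi_0  (ok)
  537/5095*3/16 + 248/1019*7/16 + 842/5095*1/8 + 301/1019*1/8 + 971/5095*5/16 = 248/1019 = pi_1  (ok)
  537/5095*3/16 + 248/1019*3/16 + 842/5095*1/8 + 301/1019*3/16 + 971/5095*1/8 = 842/5095 = pi_2  (ok)
  537/5095*1/2 + 248/1019*1/4 + 842/5095*1/16 + 301/1019*1/2 + 971/5095*1/8 = 301/1019 = pi_3  (ok)
  537/5095*1/16 + 248/1019*1/16 + 842/5095*7/16 + 301/1019*1/8 + 971/5095*5/16 = 971/5095 = pi_4  (ok)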